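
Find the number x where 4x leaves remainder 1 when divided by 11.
3

gcd(4, 11) = 1, so the inverse exists.
Extended Euclidean algorithm on (11, 4):
11 = 2 × 4 + 3  ⟹  3 = (1)·11 + (-2)·4
4 = 1 × 3 + 1  ⟹  1 = (-1)·11 + (3)·4
So (3)·4 ≡ 1 (mod 11), i.e. 4^(-1) ≡ 3 (mod 11).
Check: 4 × 3 = 12 ≡ 1 (mod 11)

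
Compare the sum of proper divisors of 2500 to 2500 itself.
abundant

Proper divisors of 2500: sum = 1 + 2 + 4 + 5 + 10 + 20 + 25 + 50 + 100 + 125 + 250 + 500 + 625 + 1250 = 2967
Since 2967 > 2500, 2500 is abundant.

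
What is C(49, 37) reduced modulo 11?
9

Using Lucas' theorem:
Write n=49 and k=37 in base 11:
n in base 11: [4, 5]
k in base 11: [3, 4]
C(49,37) mod 11 = ∏ C(n_i, k_i) mod 11
Digit binomials (mod 11): C(4,3) = 4; C(5,4) = 5
Product: 4 × 5 = 20 ≡ 9 (mod 11)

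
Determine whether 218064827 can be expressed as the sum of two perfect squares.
Not possible

Factorization: 218064827 = 97 × 131^3
By Fermat: n is sum of two squares iff every prime p ≡ 3 (mod 4) appears to even power.
Prime(s) ≡ 3 (mod 4) with odd exponent: [(131, 3)]
Therefore 218064827 cannot be expressed as a² + b².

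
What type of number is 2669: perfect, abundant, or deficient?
deficient

Proper divisors of 2669: sum = 1 + 17 + 157 = 175
Since 175 < 2669, 2669 is deficient.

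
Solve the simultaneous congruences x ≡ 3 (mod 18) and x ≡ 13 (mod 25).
363

Using Chinese Remainder Theorem:
M = 18 × 25 = 450
M1 = 25, M2 = 18
y1 = 25^(-1) mod 18 = 13
y2 = 18^(-1) mod 25 = 7
x = (3×25×13 + 13×18×7) mod 450 = 363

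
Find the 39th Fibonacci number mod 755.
391

Matrix identity: Q^n = [[F_(n+1), F_n], [F_n, F_(n-1)]] with Q = [[1,1],[1,0]].
n = 39 = 100111₂. Square-and-multiply, entries mod 755:
Q^1 = [[1,1],[1,0]]
Q^2 = (Q^1)² = [[2,1],[1,1]]
Q^4 = (Q^2)² = [[5,3],[3,2]]
Q^9 = (Q^4)²·Q = [[55,34],[34,21]]
Q^19 = (Q^9)²·Q = [[725,406],[406,319]]
Q^39 = (Q^19)²·Q = [[700,391],[391,309]]
F_39 mod 755 = Q^39[0][1] = 391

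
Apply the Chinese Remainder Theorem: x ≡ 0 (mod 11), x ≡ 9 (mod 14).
121

Using Chinese Remainder Theorem:
M = 11 × 14 = 154
M1 = 14, M2 = 11
y1 = 14^(-1) mod 11 = 4
y2 = 11^(-1) mod 14 = 9
x = (0×14×4 + 9×11×9) mod 154 = 121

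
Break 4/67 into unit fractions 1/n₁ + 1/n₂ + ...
1/17 + 1/1139

Greedy algorithm:
4/67: ceiling(67/4) = 17, use 1/17
1/1139: ceiling(1139/1) = 1139, use 1/1139
Result: 4/67 = 1/17 + 1/1139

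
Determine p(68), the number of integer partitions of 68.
3087735

p(n) counts ways to write n as a sum of positive integers (order ignored).
Euler's pentagonal recurrence: p(k) = p(k-1) + p(k-2) - p(k-5) - p(k-7) + p(k-12) + p(k-15) - ... (offsets j(3j∓1)/2, signs ++--, p(0)=1, p(<0)=0).
DP table for k = 0..67: p(0)=1, p(1)=1, p(2)=2, p(3)=3, p(4)=5, p(5)=7, p(6)=11, p(7)=15, p(8)=22, p(9)=30, p(10)=42, p(11)=56, p(12)=77, p(13)=101, p(14)=135, p(15)=176, p(16)=231, p(17)=297, p(18)=385, p(19)=490, p(20)=627, p(21)=792, p(22)=1002, p(23)=1255, p(24)=1575, p(25)=1958, p(26)=2436, p(27)=3010, p(28)=3718, p(29)=4565, p(30)=5604, p(31)=6842, p(32)=8349, p(33)=10143, p(34)=12310, p(35)=14883, p(36)=17977, p(37)=21637, p(38)=26015, p(39)=31185, p(40)=37338, p(41)=44583, p(42)=53174, p(43)=63261, p(44)=75175, p(45)=89134, p(46)=105558, p(47)=124754, p(48)=147273, p(49)=173525, p(50)=204226, p(51)=239943, p(52)=281589, p(53)=329931, p(54)=386155, p(55)=451276, p(56)=526823, p(57)=614154, p(58)=715220, p(59)=831820, p(60)=966467, p(61)=1121505, p(62)=1300156, p(63)=1505499, p(64)=1741630, p(65)=2012558, p(66)=2323520, p(67)=2679689.
Final step: p(68) = p(67) + p(66) - p(63) - p(61) + p(56) + p(53) - p(46) - p(42) + p(33) + p(28) - p(17) - p(11)
= 2679689 + 2323520 - 1505499 - 1121505 + 526823 + 329931 - 105558 - 53174 + 10143 + 3718 - 297 - 56
= 3087735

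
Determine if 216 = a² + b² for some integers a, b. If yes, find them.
Not possible

Factorization: 216 = 2^3 × 3^3
By Fermat: n is sum of two squares iff every prime p ≡ 3 (mod 4) appears to even power.
Prime(s) ≡ 3 (mod 4) with odd exponent: [(3, 3)]
Therefore 216 cannot be expressed as a² + b².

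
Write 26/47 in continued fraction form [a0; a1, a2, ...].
[0; 1, 1, 4, 5]

Euclidean algorithm steps:
26 = 0 × 47 + 26
47 = 1 × 26 + 21
26 = 1 × 21 + 5
21 = 4 × 5 + 1
5 = 5 × 1 + 0
Continued fraction: [0; 1, 1, 4, 5]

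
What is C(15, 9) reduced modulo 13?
0

Using Lucas' theorem:
Write n=15 and k=9 in base 13:
n in base 13: [1, 2]
k in base 13: [0, 9]
C(15,9) mod 13 = ∏ C(n_i, k_i) mod 13
Digit binomials (mod 13): C(1,0) = 1; C(2,9) = 0 (k_i > n_i)
Product: 1 × 0 = 0 ≡ 0 (mod 13)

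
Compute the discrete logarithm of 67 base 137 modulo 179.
34

Baby-step giant-step with step n = ⌈√179⌉ = 14.
Baby steps 137^j mod 179 (j:value) for j=0..13: 0:1, 1:137, 2:153, 3:18, 4:139, 5:69, 6:145, 7:175, 8:168, 9:104, 10:107, 11:160, 12:82, 13:136.
Giant-step multiplier: 137^(-14) ≡ 137^(178-14) = 137^164 ≡ 56 (mod 179).
Giant steps γ_i = 67·56^i mod 179: γ_0=67, γ_1=172, γ_2=145 (in table at j=6).
x = i·n + j = 2·14 + 6 = 34.
Check: 137^34 ≡ 67 (mod 179).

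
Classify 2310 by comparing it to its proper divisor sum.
abundant

Proper divisors of 2310: sum = 1 + 2 + 3 + 5 + 6 + 7 + 10 + 11 + ... + 385 + 462 + 770 + 1155 (31 divisors) = 4602
Since 4602 > 2310, 2310 is abundant.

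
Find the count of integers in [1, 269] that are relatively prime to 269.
268

269 = 269
φ(n) = n × ∏(1 - 1/p) for each prime p dividing n
φ(269) = 269 × (1 - 1/269) = 268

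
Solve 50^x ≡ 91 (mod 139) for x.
90

Baby-step giant-step with step n = ⌈√139⌉ = 12.
Baby steps 50^j mod 139 (j:value) for j=0..11: 0:1, 1:50, 2:137, 3:39, 4:4, 5:61, 6:131, 7:17, 8:16, 9:105, 10:107, 11:68.
Giant-step multiplier: 50^(-12) ≡ 50^(138-12) = 50^126 ≡ 63 (mod 139).
Giant steps γ_i = 91·63^i mod 139: γ_0=91, γ_1=34, γ_2=57, γ_3=116, γ_4=80, γ_5=36, γ_6=44, γ_7=131 (in table at j=6).
x = i·n + j = 7·12 + 6 = 90.
Check: 50^90 ≡ 91 (mod 139).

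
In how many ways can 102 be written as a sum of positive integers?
241265379

p(n) counts ways to write n as a sum of positive integers (order ignored).
Euler's pentagonal recurrence: p(k) = p(k-1) + p(k-2) - p(k-5) - p(k-7) + p(k-12) + p(k-15) - ... (offsets j(3j∓1)/2, signs ++--, p(0)=1, p(<0)=0).
DP table for k = 0..101: p(0)=1, p(1)=1, p(2)=2, p(3)=3, p(4)=5, p(5)=7, p(6)=11, p(7)=15, p(8)=22, p(9)=30, p(10)=42, p(11)=56, p(12)=77, p(13)=101, p(14)=135, p(15)=176, p(16)=231, p(17)=297, p(18)=385, p(19)=490, p(20)=627, p(21)=792, p(22)=1002, p(23)=1255, p(24)=1575, p(25)=1958, p(26)=2436, p(27)=3010, p(28)=3718, p(29)=4565, p(30)=5604, p(31)=6842, p(32)=8349, p(33)=10143, p(34)=12310, p(35)=14883, p(36)=17977, p(37)=21637, p(38)=26015, p(39)=31185, p(40)=37338, p(41)=44583, p(42)=53174, p(43)=63261, p(44)=75175, p(45)=89134, p(46)=105558, p(47)=124754, p(48)=147273, p(49)=173525, p(50)=204226, p(51)=239943, p(52)=281589, p(53)=329931, p(54)=386155, p(55)=451276, p(56)=526823, p(57)=614154, p(58)=715220, p(59)=831820, p(60)=966467, p(61)=1121505, p(62)=1300156, p(63)=1505499, p(64)=1741630, p(65)=2012558, p(66)=2323520, p(67)=2679689, p(68)=3087735, p(69)=3554345, p(70)=4087968, p(71)=4697205, p(72)=5392783, p(73)=6185689, p(74)=7089500, p(75)=8118264, p(76)=9289091, p(77)=10619863, p(78)=12132164, p(79)=13848650, p(80)=15796476, p(81)=18004327, p(82)=20506255, p(83)=23338469, p(84)=26543660, p(85)=30167357, p(86)=34262962, p(87)=38887673, p(88)=44108109, p(89)=49995925, p(90)=56634173, p(91)=64112359, p(92)=72533807, p(93)=82010177, p(94)=92669720, p(95)=104651419, p(96)=118114304, p(97)=133230930, p(98)=150198136, p(99)=169229875, p(100)=190569292, p(101)=214481126.
Final step: p(102) = p(101) + p(100) - p(97) - p(95) + p(90) + p(87) - p(80) - p(76) + p(67) + p(62) - p(51) - p(45) + p(32) + p(25) - p(10) - p(2)
= 214481126 + 190569292 - 133230930 - 104651419 + 56634173 + 38887673 - 15796476 - 9289091 + 2679689 + 1300156 - 239943 - 89134 + 8349 + 1958 - 42 - 2
= 241265379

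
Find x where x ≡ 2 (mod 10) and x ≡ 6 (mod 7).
62

Using Chinese Remainder Theorem:
M = 10 × 7 = 70
M1 = 7, M2 = 10
y1 = 7^(-1) mod 10 = 3
y2 = 10^(-1) mod 7 = 5
x = (2×7×3 + 6×10×5) mod 70 = 62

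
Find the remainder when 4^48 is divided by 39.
1

Repeated squaring. Binary of 48 = 110000.
4^1 ≡ 4 (mod 39); 4^2 ≡ 16 (mod 39); 4^4 ≡ 22 (mod 39); 4^8 ≡ 16 (mod 39); 4^16 ≡ 22 (mod 39); 4^32 ≡ 16 (mod 39)
4^48 = 4^16 × 4^32 ≡ 1 (mod 39)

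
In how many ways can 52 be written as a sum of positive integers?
281589

p(n) counts ways to write n as a sum of positive integers (order ignored).
Euler's pentagonal recurrence: p(k) = p(k-1) + p(k-2) - p(k-5) - p(k-7) + p(k-12) + p(k-15) - ... (offsets j(3j∓1)/2, signs ++--, p(0)=1, p(<0)=0).
DP table for k = 0..51: p(0)=1, p(1)=1, p(2)=2, p(3)=3, p(4)=5, p(5)=7, p(6)=11, p(7)=15, p(8)=22, p(9)=30, p(10)=42, p(11)=56, p(12)=77, p(13)=101, p(14)=135, p(15)=176, p(16)=231, p(17)=297, p(18)=385, p(19)=490, p(20)=627, p(21)=792, p(22)=1002, p(23)=1255, p(24)=1575, p(25)=1958, p(26)=2436, p(27)=3010, p(28)=3718, p(29)=4565, p(30)=5604, p(31)=6842, p(32)=8349, p(33)=10143, p(34)=12310, p(35)=14883, p(36)=17977, p(37)=21637, p(38)=26015, p(39)=31185, p(40)=37338, p(41)=44583, p(42)=53174, p(43)=63261, p(44)=75175, p(45)=89134, p(46)=105558, p(47)=124754, p(48)=147273, p(49)=173525, p(50)=204226, p(51)=239943.
Final step: p(52) = p(51) + p(50) - p(47) - p(45) + p(40) + p(37) - p(30) - p(26) + p(17) + p(12) - p(1)
= 239943 + 204226 - 124754 - 89134 + 37338 + 21637 - 5604 - 2436 + 297 + 77 - 1
= 281589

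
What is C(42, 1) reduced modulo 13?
3

Using Lucas' theorem:
Write n=42 and k=1 in base 13:
n in base 13: [3, 3]
k in base 13: [0, 1]
C(42,1) mod 13 = ∏ C(n_i, k_i) mod 13
Digit binomials (mod 13): C(3,0) = 1; C(3,1) = 3
Product: 1 × 3 = 3 ≡ 3 (mod 13)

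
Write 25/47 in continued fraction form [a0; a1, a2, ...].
[0; 1, 1, 7, 3]

Euclidean algorithm steps:
25 = 0 × 47 + 25
47 = 1 × 25 + 22
25 = 1 × 22 + 3
22 = 7 × 3 + 1
3 = 3 × 1 + 0
Continued fraction: [0; 1, 1, 7, 3]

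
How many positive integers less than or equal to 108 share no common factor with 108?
36

108 = 2^2 × 3^3
φ(n) = n × ∏(1 - 1/p) for each prime p dividing n
φ(108) = 108 × (1 - 1/2) × (1 - 1/3) = 36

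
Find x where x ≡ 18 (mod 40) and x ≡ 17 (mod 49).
458

Using Chinese Remainder Theorem:
M = 40 × 49 = 1960
M1 = 49, M2 = 40
y1 = 49^(-1) mod 40 = 9
y2 = 40^(-1) mod 49 = 38
x = (18×49×9 + 17×40×38) mod 1960 = 458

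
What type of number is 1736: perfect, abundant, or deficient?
abundant

Proper divisors of 1736: sum = 1 + 2 + 4 + 7 + 8 + 14 + 28 + 31 + 56 + 62 + 124 + 217 + 248 + 434 + 868 = 2104
Since 2104 > 1736, 1736 is abundant.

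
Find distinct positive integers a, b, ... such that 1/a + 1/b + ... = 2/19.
1/10 + 1/190

Greedy algorithm:
2/19: ceiling(19/2) = 10, use 1/10
1/190: ceiling(190/1) = 190, use 1/190
Result: 2/19 = 1/10 + 1/190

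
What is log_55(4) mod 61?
26

Baby-step giant-step with step n = ⌈√61⌉ = 8.
Baby steps 55^j mod 61 (j:value) for j=0..7: 0:1, 1:55, 2:36, 3:28, 4:15, 5:32, 6:52, 7:54.
Giant-step multiplier: 55^(-8) ≡ 55^(60-8) = 55^52 ≡ 16 (mod 61).
Giant steps γ_i = 4·16^i mod 61: γ_0=4, γ_1=3, γ_2=48, γ_3=36 (in table at j=2).
x = i·n + j = 3·8 + 2 = 26.
Check: 55^26 ≡ 4 (mod 61).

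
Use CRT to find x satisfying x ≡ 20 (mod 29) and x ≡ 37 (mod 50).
687

Using Chinese Remainder Theorem:
M = 29 × 50 = 1450
M1 = 50, M2 = 29
y1 = 50^(-1) mod 29 = 18
y2 = 29^(-1) mod 50 = 19
x = (20×50×18 + 37×29×19) mod 1450 = 687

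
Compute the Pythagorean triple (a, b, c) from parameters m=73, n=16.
(5073, 2336, 5585)

Euclid's formula: a = m² - n², b = 2mn, c = m² + n²
m = 73, n = 16
a = 73² - 16² = 5329 - 256 = 5073
b = 2 × 73 × 16 = 2336
c = 73² + 16² = 5329 + 256 = 5585
Verification: 5073² + 2336² = 25735329 + 5456896 = 31192225 = 5585² ✓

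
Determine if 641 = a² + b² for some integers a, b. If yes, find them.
4² + 25² (a=4, b=25)

Factorization: 641 = 641
By Fermat: n is sum of two squares iff every prime p ≡ 3 (mod 4) appears to even power.
All primes ≡ 3 (mod 4) appear to even power.
Search a = 0, 1, 2, … for 641 - a² a perfect square: first hit at a = 4: 641 - 16 = 625 = 25².
641 = 4² + 25² = 16 + 625 ✓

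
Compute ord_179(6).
178

179 is prime, so ord(6) divides φ(179) = 178.
Divisors of 178: 1, 2, 89, 178.
Repeated squaring: 6^1 ≡ 6, 6^2 ≡ 36, 6^4 ≡ 43, 6^8 ≡ 59, 6^16 ≡ 80, 6^32 ≡ 135, 6^64 ≡ 146, 6^128 ≡ 15 (mod 179).
Test 6^d mod 179 for each divisor d in increasing order:
6^1 ≡ 6
6^2 ≡ 36
6^89 = 6^64·6^16·6^8·6^1 ≡ 178
6^178 = 6^128·6^32·6^16·6^2 ≡ 1  ← first divisor giving 1
The order is 178.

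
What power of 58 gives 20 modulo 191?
24

Baby-step giant-step with step n = ⌈√191⌉ = 14.
Baby steps 58^j mod 191 (j:value) for j=0..13: 0:1, 1:58, 2:117, 3:101, 4:128, 5:166, 6:78, 7:131, 8:149, 9:47, 10:52, 11:151, 12:163, 13:95.
Giant-step multiplier: 58^(-14) ≡ 58^(190-14) = 58^176 ≡ 79 (mod 191).
Giant steps γ_i = 20·79^i mod 191: γ_0=20, γ_1=52 (in table at j=10).
x = i·n + j = 1·14 + 10 = 24.
Check: 58^24 ≡ 20 (mod 191).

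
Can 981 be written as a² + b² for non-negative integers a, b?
9² + 30² (a=9, b=30)

Factorization: 981 = 3^2 × 109
By Fermat: n is sum of two squares iff every prime p ≡ 3 (mod 4) appears to even power.
All primes ≡ 3 (mod 4) appear to even power.
Search a = 0, 1, 2, … for 981 - a² a perfect square: first hit at a = 9: 981 - 81 = 900 = 30².
981 = 9² + 30² = 81 + 900 ✓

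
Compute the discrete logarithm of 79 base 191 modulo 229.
145

Baby-step giant-step with step n = ⌈√229⌉ = 16.
Baby steps 191^j mod 229 (j:value) for j=0..15: 0:1, 1:191, 2:70, 3:88, 4:91, 5:206, 6:187, 7:222, 8:37, 9:197, 10:71, 11:50, 12:161, 13:65, 14:49, 15:199.
Giant-step multiplier: 191^(-16) ≡ 191^(228-16) = 191^212 ≡ 183 (mod 229).
Giant steps γ_i = 79·183^i mod 229: γ_0=79, γ_1=30, γ_2=223, γ_3=47, γ_4=128, γ_5=66, γ_6=170, γ_7=195, γ_8=190, γ_9=191 (in table at j=1).
x = i·n + j = 9·16 + 1 = 145.
Check: 191^145 ≡ 79 (mod 229).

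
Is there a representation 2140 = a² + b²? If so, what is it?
Not possible

Factorization: 2140 = 2^2 × 5 × 107
By Fermat: n is sum of two squares iff every prime p ≡ 3 (mod 4) appears to even power.
Prime(s) ≡ 3 (mod 4) with odd exponent: [(107, 1)]
Therefore 2140 cannot be expressed as a² + b².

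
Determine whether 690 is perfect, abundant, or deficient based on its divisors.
abundant

Proper divisors of 690: sum = 1 + 2 + 3 + 5 + 6 + 10 + 15 + 23 + 30 + 46 + 69 + 115 + 138 + 230 + 345 = 1038
Since 1038 > 690, 690 is abundant.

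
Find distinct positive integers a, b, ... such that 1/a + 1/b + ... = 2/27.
1/14 + 1/378

Greedy algorithm:
2/27: ceiling(27/2) = 14, use 1/14
1/378: ceiling(378/1) = 378, use 1/378
Result: 2/27 = 1/14 + 1/378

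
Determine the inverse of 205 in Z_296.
13

gcd(205, 296) = 1, so the inverse exists.
Extended Euclidean algorithm on (296, 205):
296 = 1 × 205 + 91  ⟹  91 = (1)·296 + (-1)·205
205 = 2 × 91 + 23  ⟹  23 = (-2)·296 + (3)·205
91 = 3 × 23 + 22  ⟹  22 = (7)·296 + (-10)·205
23 = 1 × 22 + 1  ⟹  1 = (-9)·296 + (13)·205
So (13)·205 ≡ 1 (mod 296), i.e. 205^(-1) ≡ 13 (mod 296).
Check: 205 × 13 = 2665 ≡ 1 (mod 296)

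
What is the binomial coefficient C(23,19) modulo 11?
0

Using Lucas' theorem:
Write n=23 and k=19 in base 11:
n in base 11: [2, 1]
k in base 11: [1, 8]
C(23,19) mod 11 = ∏ C(n_i, k_i) mod 11
Digit binomials (mod 11): C(2,1) = 2; C(1,8) = 0 (k_i > n_i)
Product: 2 × 0 = 0 ≡ 0 (mod 11)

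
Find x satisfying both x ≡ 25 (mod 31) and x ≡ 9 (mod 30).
459

Using Chinese Remainder Theorem:
M = 31 × 30 = 930
M1 = 30, M2 = 31
y1 = 30^(-1) mod 31 = 30
y2 = 31^(-1) mod 30 = 1
x = (25×30×30 + 9×31×1) mod 930 = 459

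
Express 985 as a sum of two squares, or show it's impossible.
12² + 29² (a=12, b=29)

Factorization: 985 = 5 × 197
By Fermat: n is sum of two squares iff every prime p ≡ 3 (mod 4) appears to even power.
All primes ≡ 3 (mod 4) appear to even power.
Search a = 0, 1, 2, … for 985 - a² a perfect square: first hit at a = 12: 985 - 144 = 841 = 29².
985 = 12² + 29² = 144 + 841 ✓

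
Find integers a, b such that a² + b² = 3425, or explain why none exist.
17² + 56² (a=17, b=56)

Factorization: 3425 = 5^2 × 137
By Fermat: n is sum of two squares iff every prime p ≡ 3 (mod 4) appears to even power.
All primes ≡ 3 (mod 4) appear to even power.
Search a = 0, 1, 2, … for 3425 - a² a perfect square: first hit at a = 17: 3425 - 289 = 3136 = 56².
3425 = 17² + 56² = 289 + 3136 ✓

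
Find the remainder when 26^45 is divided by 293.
40

Repeated squaring. Binary of 45 = 101101.
26^1 ≡ 26 (mod 293); 26^2 ≡ 90 (mod 293); 26^4 ≡ 189 (mod 293); 26^8 ≡ 268 (mod 293); 26^16 ≡ 39 (mod 293); 26^32 ≡ 56 (mod 293)
26^45 = 26^1 × 26^4 × 26^8 × 26^32 ≡ 40 (mod 293)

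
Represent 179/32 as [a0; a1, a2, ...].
[5; 1, 1, 2, 6]

Euclidean algorithm steps:
179 = 5 × 32 + 19
32 = 1 × 19 + 13
19 = 1 × 13 + 6
13 = 2 × 6 + 1
6 = 6 × 1 + 0
Continued fraction: [5; 1, 1, 2, 6]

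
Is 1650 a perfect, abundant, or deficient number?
abundant

Proper divisors of 1650: sum = 1 + 2 + 3 + 5 + 6 + 10 + 11 + 15 + ... + 275 + 330 + 550 + 825 (23 divisors) = 2814
Since 2814 > 1650, 1650 is abundant.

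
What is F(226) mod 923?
703

Matrix identity: Q^n = [[F_(n+1), F_n], [F_n, F_(n-1)]] with Q = [[1,1],[1,0]].
n = 226 = 11100010₂. Square-and-multiply, entries mod 923:
Q^1 = [[1,1],[1,0]]
Q^3 = (Q^1)²·Q = [[3,2],[2,1]]
Q^7 = (Q^3)²·Q = [[21,13],[13,8]]
Q^14 = (Q^7)² = [[610,377],[377,233]]
Q^28 = (Q^14)² = [[118,299],[299,742]]
Q^56 = (Q^28)² = [[872,546],[546,326]]
Q^113 = (Q^56)²·Q = [[443,742],[742,624]]
Q^226 = (Q^113)² = [[106,703],[703,326]]
F_226 mod 923 = Q^226[0][1] = 703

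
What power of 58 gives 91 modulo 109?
89

Baby-step giant-step with step n = ⌈√109⌉ = 11.
Baby steps 58^j mod 109 (j:value) for j=0..10: 0:1, 1:58, 2:94, 3:2, 4:7, 5:79, 6:4, 7:14, 8:49, 9:8, 10:28.
Giant-step multiplier: 58^(-11) ≡ 58^(108-11) = 58^97 ≡ 99 (mod 109).
Giant steps γ_i = 91·99^i mod 109: γ_0=91, γ_1=71, γ_2=53, γ_3=15, γ_4=68, γ_5=83, γ_6=42, γ_7=16, γ_8=58 (in table at j=1).
x = i·n + j = 8·11 + 1 = 89.
Check: 58^89 ≡ 91 (mod 109).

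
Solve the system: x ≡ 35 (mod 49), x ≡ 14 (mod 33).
476

Using Chinese Remainder Theorem:
M = 49 × 33 = 1617
M1 = 33, M2 = 49
y1 = 33^(-1) mod 49 = 3
y2 = 49^(-1) mod 33 = 31
x = (35×33×3 + 14×49×31) mod 1617 = 476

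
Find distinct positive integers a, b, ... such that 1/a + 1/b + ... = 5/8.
1/2 + 1/8

Greedy algorithm:
5/8: ceiling(8/5) = 2, use 1/2
1/8: ceiling(8/1) = 8, use 1/8
Result: 5/8 = 1/2 + 1/8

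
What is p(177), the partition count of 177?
522115831195

p(n) counts ways to write n as a sum of positive integers (order ignored).
Euler's pentagonal recurrence: p(k) = p(k-1) + p(k-2) - p(k-5) - p(k-7) + p(k-12) + p(k-15) - ... (offsets j(3j∓1)/2, signs ++--, p(0)=1, p(<0)=0).
DP table for k = 0..176: p(0)=1, p(1)=1, p(2)=2, p(3)=3, p(4)=5, p(5)=7, p(6)=11, p(7)=15, p(8)=22, p(9)=30, p(10)=42, p(11)=56, p(12)=77, p(13)=101, p(14)=135, p(15)=176, p(16)=231, p(17)=297, p(18)=385, p(19)=490, p(20)=627, p(21)=792, p(22)=1002, p(23)=1255, p(24)=1575, p(25)=1958, p(26)=2436, p(27)=3010, p(28)=3718, p(29)=4565, p(30)=5604, p(31)=6842, p(32)=8349, p(33)=10143, p(34)=12310, p(35)=14883, p(36)=17977, p(37)=21637, p(38)=26015, p(39)=31185, p(40)=37338, p(41)=44583, p(42)=53174, p(43)=63261, p(44)=75175, p(45)=89134, p(46)=105558, p(47)=124754, p(48)=147273, p(49)=173525, p(50)=204226, p(51)=239943, p(52)=281589, p(53)=329931, p(54)=386155, p(55)=451276, p(56)=526823, p(57)=614154, p(58)=715220, p(59)=831820, p(60)=966467, p(61)=1121505, p(62)=1300156, p(63)=1505499, p(64)=1741630, p(65)=2012558, p(66)=2323520, p(67)=2679689, p(68)=3087735, p(69)=3554345, p(70)=4087968, p(71)=4697205, p(72)=5392783, p(73)=6185689, p(74)=7089500, p(75)=8118264, p(76)=9289091, p(77)=10619863, p(78)=12132164, p(79)=13848650, p(80)=15796476, p(81)=18004327, p(82)=20506255, p(83)=23338469, p(84)=26543660, p(85)=30167357, p(86)=34262962, p(87)=38887673, p(88)=44108109, p(89)=49995925, p(90)=56634173, p(91)=64112359, p(92)=72533807, p(93)=82010177, p(94)=92669720, p(95)=104651419, p(96)=118114304, p(97)=133230930, p(98)=150198136, p(99)=169229875, p(100)=190569292, p(101)=214481126, p(102)=241265379, p(103)=271248950, p(104)=304801365, p(105)=342325709, p(106)=384276336, p(107)=431149389, p(108)=483502844, p(109)=541946240, p(110)=607163746, p(111)=679903203, p(112)=761002156, p(113)=851376628, p(114)=952050665, p(115)=1064144451, p(116)=1188908248, p(117)=1327710076, p(118)=1482074143, p(119)=1653668665, p(120)=1844349560, p(121)=2056148051, p(122)=2291320912, p(123)=2552338241, p(124)=2841940500, p(125)=3163127352, p(126)=3519222692, p(127)=3913864295, p(128)=4351078600, p(129)=4835271870, p(130)=5371315400, p(131)=5964539504, p(132)=6620830889, p(133)=7346629512, p(134)=8149040695, p(135)=9035836076, p(136)=10015581680, p(137)=11097645016, p(138)=12292341831, p(139)=13610949895, p(140)=15065878135, p(141)=16670689208, p(142)=18440293320, p(143)=20390982757, p(144)=22540654445, p(145)=24908858009, p(146)=27517052599, p(147)=30388671978, p(148)=33549419497, p(149)=37027355200, p(150)=40853235313, p(151)=45060624582, p(152)=49686288421, p(153)=54770336324, p(154)=60356673280, p(155)=66493182097, p(156)=73232243759, p(157)=80630964769, p(158)=88751778802, p(159)=97662728555, p(160)=107438159466, p(161)=118159068427, p(162)=129913904637, p(163)=142798995930, p(164)=156919475295, p(165)=172389800255, p(166)=189334822579, p(167)=207890420102, p(168)=228204732751, p(169)=250438925115, p(170)=274768617130, p(171)=301384802048, p(172)=330495499613, p(173)=362326859895, p(174)=397125074750, p(175)=435157697830, p(176)=476715857290.
Final step: p(177) = p(176) + p(175) - p(172) - p(170) + p(165) + p(162) - p(155) - p(151) + p(142) + p(137) - p(126) - p(120) + p(107) + p(100) - p(85) - p(77) + p(60) + p(51) - p(32) - p(22) + p(1)
= 476715857290 + 435157697830 - 330495499613 - 274768617130 + 172389800255 + 129913904637 - 66493182097 - 45060624582 + 18440293320 + 11097645016 - 3519222692 - 1844349560 + 431149389 + 190569292 - 30167357 - 10619863 + 966467 + 239943 - 8349 - 1002 + 1
= 522115831195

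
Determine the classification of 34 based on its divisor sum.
deficient

Proper divisors of 34: sum = 1 + 2 + 17 = 20
Since 20 < 34, 34 is deficient.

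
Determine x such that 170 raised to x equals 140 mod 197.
145

Baby-step giant-step with step n = ⌈√197⌉ = 15.
Baby steps 170^j mod 197 (j:value) for j=0..14: 0:1, 1:170, 2:138, 3:17, 4:132, 5:179, 6:92, 7:77, 8:88, 9:185, 10:127, 11:117, 12:190, 13:189, 14:19.
Giant-step multiplier: 170^(-15) ≡ 170^(196-15) = 170^181 ≡ 48 (mod 197).
Giant steps γ_i = 140·48^i mod 197: γ_0=140, γ_1=22, γ_2=71, γ_3=59, γ_4=74, γ_5=6, γ_6=91, γ_7=34, γ_8=56, γ_9=127 (in table at j=10).
x = i·n + j = 9·15 + 10 = 145.
Check: 170^145 ≡ 140 (mod 197).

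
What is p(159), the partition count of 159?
97662728555

p(n) counts ways to write n as a sum of positive integers (order ignored).
Euler's pentagonal recurrence: p(k) = p(k-1) + p(k-2) - p(k-5) - p(k-7) + p(k-12) + p(k-15) - ... (offsets j(3j∓1)/2, signs ++--, p(0)=1, p(<0)=0).
DP table for k = 0..158: p(0)=1, p(1)=1, p(2)=2, p(3)=3, p(4)=5, p(5)=7, p(6)=11, p(7)=15, p(8)=22, p(9)=30, p(10)=42, p(11)=56, p(12)=77, p(13)=101, p(14)=135, p(15)=176, p(16)=231, p(17)=297, p(18)=385, p(19)=490, p(20)=627, p(21)=792, p(22)=1002, p(23)=1255, p(24)=1575, p(25)=1958, p(26)=2436, p(27)=3010, p(28)=3718, p(29)=4565, p(30)=5604, p(31)=6842, p(32)=8349, p(33)=10143, p(34)=12310, p(35)=14883, p(36)=17977, p(37)=21637, p(38)=26015, p(39)=31185, p(40)=37338, p(41)=44583, p(42)=53174, p(43)=63261, p(44)=75175, p(45)=89134, p(46)=105558, p(47)=124754, p(48)=147273, p(49)=173525, p(50)=204226, p(51)=239943, p(52)=281589, p(53)=329931, p(54)=386155, p(55)=451276, p(56)=526823, p(57)=614154, p(58)=715220, p(59)=831820, p(60)=966467, p(61)=1121505, p(62)=1300156, p(63)=1505499, p(64)=1741630, p(65)=2012558, p(66)=2323520, p(67)=2679689, p(68)=3087735, p(69)=3554345, p(70)=4087968, p(71)=4697205, p(72)=5392783, p(73)=6185689, p(74)=7089500, p(75)=8118264, p(76)=9289091, p(77)=10619863, p(78)=12132164, p(79)=13848650, p(80)=15796476, p(81)=18004327, p(82)=20506255, p(83)=23338469, p(84)=26543660, p(85)=30167357, p(86)=34262962, p(87)=38887673, p(88)=44108109, p(89)=49995925, p(90)=56634173, p(91)=64112359, p(92)=72533807, p(93)=82010177, p(94)=92669720, p(95)=104651419, p(96)=118114304, p(97)=133230930, p(98)=150198136, p(99)=169229875, p(100)=190569292, p(101)=214481126, p(102)=241265379, p(103)=271248950, p(104)=304801365, p(105)=342325709, p(106)=384276336, p(107)=431149389, p(108)=483502844, p(109)=541946240, p(110)=607163746, p(111)=679903203, p(112)=761002156, p(113)=851376628, p(114)=952050665, p(115)=1064144451, p(116)=1188908248, p(117)=1327710076, p(118)=1482074143, p(119)=1653668665, p(120)=1844349560, p(121)=2056148051, p(122)=2291320912, p(123)=2552338241, p(124)=2841940500, p(125)=3163127352, p(126)=3519222692, p(127)=3913864295, p(128)=4351078600, p(129)=4835271870, p(130)=5371315400, p(131)=5964539504, p(132)=6620830889, p(133)=7346629512, p(134)=8149040695, p(135)=9035836076, p(136)=10015581680, p(137)=11097645016, p(138)=12292341831, p(139)=13610949895, p(140)=15065878135, p(141)=16670689208, p(142)=18440293320, p(143)=20390982757, p(144)=22540654445, p(145)=24908858009, p(146)=27517052599, p(147)=30388671978, p(148)=33549419497, p(149)=37027355200, p(150)=40853235313, p(151)=45060624582, p(152)=49686288421, p(153)=54770336324, p(154)=60356673280, p(155)=66493182097, p(156)=73232243759, p(157)=80630964769, p(158)=88751778802.
Final step: p(159) = p(158) + p(157) - p(154) - p(152) + p(147) + p(144) - p(137) - p(133) + p(124) + p(119) - p(108) - p(102) + p(89) + p(82) - p(67) - p(59) + p(42) + p(33) - p(14) - p(4)
= 88751778802 + 80630964769 - 60356673280 - 49686288421 + 30388671978 + 22540654445 - 11097645016 - 7346629512 + 2841940500 + 1653668665 - 483502844 - 241265379 + 49995925 + 20506255 - 2679689 - 831820 + 53174 + 10143 - 135 - 5
= 97662728555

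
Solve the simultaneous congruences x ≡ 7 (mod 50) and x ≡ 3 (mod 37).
1557

Using Chinese Remainder Theorem:
M = 50 × 37 = 1850
M1 = 37, M2 = 50
y1 = 37^(-1) mod 50 = 23
y2 = 50^(-1) mod 37 = 20
x = (7×37×23 + 3×50×20) mod 1850 = 1557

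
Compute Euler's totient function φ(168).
48

168 = 2^3 × 3 × 7
φ(n) = n × ∏(1 - 1/p) for each prime p dividing n
φ(168) = 168 × (1 - 1/2) × (1 - 1/3) × (1 - 1/7) = 48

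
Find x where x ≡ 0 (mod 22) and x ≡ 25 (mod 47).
1012

Using Chinese Remainder Theorem:
M = 22 × 47 = 1034
M1 = 47, M2 = 22
y1 = 47^(-1) mod 22 = 15
y2 = 22^(-1) mod 47 = 15
x = (0×47×15 + 25×22×15) mod 1034 = 1012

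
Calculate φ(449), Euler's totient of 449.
448

449 = 449
φ(n) = n × ∏(1 - 1/p) for each prime p dividing n
φ(449) = 449 × (1 - 1/449) = 448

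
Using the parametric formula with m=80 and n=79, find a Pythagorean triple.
(159, 12640, 12641)

Euclid's formula: a = m² - n², b = 2mn, c = m² + n²
m = 80, n = 79
a = 80² - 79² = 6400 - 6241 = 159
b = 2 × 80 × 79 = 12640
c = 80² + 79² = 6400 + 6241 = 12641
Verification: 159² + 12640² = 25281 + 159769600 = 159794881 = 12641² ✓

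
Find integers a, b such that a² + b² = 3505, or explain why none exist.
16² + 57² (a=16, b=57)

Factorization: 3505 = 5 × 701
By Fermat: n is sum of two squares iff every prime p ≡ 3 (mod 4) appears to even power.
All primes ≡ 3 (mod 4) appear to even power.
Search a = 0, 1, 2, … for 3505 - a² a perfect square: first hit at a = 16: 3505 - 256 = 3249 = 57².
3505 = 16² + 57² = 256 + 3249 ✓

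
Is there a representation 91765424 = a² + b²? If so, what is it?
Not possible

Factorization: 91765424 = 2^4 × 179^3
By Fermat: n is sum of two squares iff every prime p ≡ 3 (mod 4) appears to even power.
Prime(s) ≡ 3 (mod 4) with odd exponent: [(179, 3)]
Therefore 91765424 cannot be expressed as a² + b².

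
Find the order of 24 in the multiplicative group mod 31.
30

31 is prime, so ord(24) divides φ(31) = 30.
Divisors of 30: 1, 2, 3, 5, 6, 10, 15, 30.
Repeated squaring: 24^1 ≡ 24, 24^2 ≡ 18, 24^4 ≡ 14, 24^8 ≡ 10, 24^16 ≡ 7 (mod 31).
Test 24^d mod 31 for each divisor d in increasing order:
24^1 ≡ 24
24^2 ≡ 18
24^3 = 24^2·24^1 ≡ 29
24^5 = 24^4·24^1 ≡ 26
24^6 = 24^4·24^2 ≡ 4
24^10 = 24^8·24^2 ≡ 25
24^15 = 24^8·24^4·24^2·24^1 ≡ 30
24^30 = 24^16·24^8·24^4·24^2 ≡ 1  ← first divisor giving 1
The order is 30.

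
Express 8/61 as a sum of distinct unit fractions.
1/8 + 1/163 + 1/79544

Greedy algorithm:
8/61: ceiling(61/8) = 8, use 1/8
3/488: ceiling(488/3) = 163, use 1/163
1/79544: ceiling(79544/1) = 79544, use 1/79544
Result: 8/61 = 1/8 + 1/163 + 1/79544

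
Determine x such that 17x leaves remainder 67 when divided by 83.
x ≡ 43 (mod 83)

gcd(17, 83) = 1, which divides 67, so solutions exist.
Find 17^(-1) mod 83 by the extended Euclidean algorithm:
83 = 4 × 17 + 15  ⟹  15 = (1)·83 + (-4)·17
17 = 1 × 15 + 2  ⟹  2 = (-1)·83 + (5)·17
15 = 7 × 2 + 1  ⟹  1 = (8)·83 + (-39)·17
So (-39)·17 ≡ 1 (mod 83), i.e. 17^(-1) ≡ -39 ≡ 44 (mod 83).
x ≡ 44 × 67 = 2948 ≡ 43 (mod 83).
Check: 17 × 43 = 731 ≡ 67 (mod 83).
Unique solution: x ≡ 43 (mod 83)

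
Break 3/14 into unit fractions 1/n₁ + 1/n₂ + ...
1/5 + 1/70

Greedy algorithm:
3/14: ceiling(14/3) = 5, use 1/5
1/70: ceiling(70/1) = 70, use 1/70
Result: 3/14 = 1/5 + 1/70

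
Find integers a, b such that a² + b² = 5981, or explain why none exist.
50² + 59² (a=50, b=59)

Factorization: 5981 = 5981
By Fermat: n is sum of two squares iff every prime p ≡ 3 (mod 4) appears to even power.
All primes ≡ 3 (mod 4) appear to even power.
Search a = 0, 1, 2, … for 5981 - a² a perfect square: first hit at a = 50: 5981 - 2500 = 3481 = 59².
5981 = 50² + 59² = 2500 + 3481 ✓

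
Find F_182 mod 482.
431

Matrix identity: Q^n = [[F_(n+1), F_n], [F_n, F_(n-1)]] with Q = [[1,1],[1,0]].
n = 182 = 10110110₂. Square-and-multiply, entries mod 482:
Q^1 = [[1,1],[1,0]]
Q^2 = (Q^1)² = [[2,1],[1,1]]
Q^5 = (Q^2)²·Q = [[8,5],[5,3]]
Q^11 = (Q^5)²·Q = [[144,89],[89,55]]
Q^22 = (Q^11)² = [[219,359],[359,342]]
Q^45 = (Q^22)²·Q = [[353,430],[430,405]]
Q^91 = (Q^45)²·Q = [[173,65],[65,108]]
Q^182 = (Q^91)² = [[414,431],[431,465]]
F_182 mod 482 = Q^182[0][1] = 431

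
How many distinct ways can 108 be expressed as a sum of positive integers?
483502844

p(n) counts ways to write n as a sum of positive integers (order ignored).
Euler's pentagonal recurrence: p(k) = p(k-1) + p(k-2) - p(k-5) - p(k-7) + p(k-12) + p(k-15) - ... (offsets j(3j∓1)/2, signs ++--, p(0)=1, p(<0)=0).
DP table for k = 0..107: p(0)=1, p(1)=1, p(2)=2, p(3)=3, p(4)=5, p(5)=7, p(6)=11, p(7)=15, p(8)=22, p(9)=30, p(10)=42, p(11)=56, p(12)=77, p(13)=101, p(14)=135, p(15)=176, p(16)=231, p(17)=297, p(18)=385, p(19)=490, p(20)=627, p(21)=792, p(22)=1002, p(23)=1255, p(24)=1575, p(25)=1958, p(26)=2436, p(27)=3010, p(28)=3718, p(29)=4565, p(30)=5604, p(31)=6842, p(32)=8349, p(33)=10143, p(34)=12310, p(35)=14883, p(36)=17977, p(37)=21637, p(38)=26015, p(39)=31185, p(40)=37338, p(41)=44583, p(42)=53174, p(43)=63261, p(44)=75175, p(45)=89134, p(46)=105558, p(47)=124754, p(48)=147273, p(49)=173525, p(50)=204226, p(51)=239943, p(52)=281589, p(53)=329931, p(54)=386155, p(55)=451276, p(56)=526823, p(57)=614154, p(58)=715220, p(59)=831820, p(60)=966467, p(61)=1121505, p(62)=1300156, p(63)=1505499, p(64)=1741630, p(65)=2012558, p(66)=2323520, p(67)=2679689, p(68)=3087735, p(69)=3554345, p(70)=4087968, p(71)=4697205, p(72)=5392783, p(73)=6185689, p(74)=7089500, p(75)=8118264, p(76)=9289091, p(77)=10619863, p(78)=12132164, p(79)=13848650, p(80)=15796476, p(81)=18004327, p(82)=20506255, p(83)=23338469, p(84)=26543660, p(85)=30167357, p(86)=34262962, p(87)=38887673, p(88)=44108109, p(89)=49995925, p(90)=56634173, p(91)=64112359, p(92)=72533807, p(93)=82010177, p(94)=92669720, p(95)=104651419, p(96)=118114304, p(97)=133230930, p(98)=150198136, p(99)=169229875, p(100)=190569292, p(101)=214481126, p(102)=241265379, p(103)=271248950, p(104)=304801365, p(105)=342325709, p(106)=384276336, p(107)=431149389.
Final step: p(108) = p(107) + p(106) - p(103) - p(101) + p(96) + p(93) - p(86) - p(82) + p(73) + p(68) - p(57) - p(51) + p(38) + p(31) - p(16) - p(8)
= 431149389 + 384276336 - 271248950 - 214481126 + 118114304 + 82010177 - 34262962 - 20506255 + 6185689 + 3087735 - 614154 - 239943 + 26015 + 6842 - 231 - 22
= 483502844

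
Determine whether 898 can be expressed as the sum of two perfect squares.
13² + 27² (a=13, b=27)

Factorization: 898 = 2 × 449
By Fermat: n is sum of two squares iff every prime p ≡ 3 (mod 4) appears to even power.
All primes ≡ 3 (mod 4) appear to even power.
Search a = 0, 1, 2, … for 898 - a² a perfect square: first hit at a = 13: 898 - 169 = 729 = 27².
898 = 13² + 27² = 169 + 729 ✓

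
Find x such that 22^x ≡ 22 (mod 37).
1

Baby-step giant-step with step n = ⌈√37⌉ = 7.
Baby steps 22^j mod 37 (j:value) for j=0..6: 0:1, 1:22, 2:3, 3:29, 4:9, 5:13, 6:27.
h = 22 is already in the table at j=1, so x = 1.
Check: 22^1 ≡ 22 (mod 37).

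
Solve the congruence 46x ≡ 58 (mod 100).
x ≡ 23 (mod 50)

gcd(46, 100) = 2, which divides 58, so solutions exist.
Divide through by 2: 23x ≡ 29 (mod 50).
Find 23^(-1) mod 50 by the extended Euclidean algorithm:
50 = 2 × 23 + 4  ⟹  4 = (1)·50 + (-2)·23
23 = 5 × 4 + 3  ⟹  3 = (-5)·50 + (11)·23
4 = 1 × 3 + 1  ⟹  1 = (6)·50 + (-13)·23
So (-13)·23 ≡ 1 (mod 50), i.e. 23^(-1) ≡ -13 ≡ 37 (mod 50).
x ≡ 37 × 29 = 1073 ≡ 23 (mod 50).
Check: 46 × 23 = 1058 ≡ 58 (mod 100).
x ≡ 23 (mod 50), giving 2 solutions mod 100.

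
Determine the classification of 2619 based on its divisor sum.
deficient

Proper divisors of 2619: sum = 1 + 3 + 9 + 27 + 97 + 291 + 873 = 1301
Since 1301 < 2619, 2619 is deficient.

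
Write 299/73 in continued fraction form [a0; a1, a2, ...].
[4; 10, 2, 3]

Euclidean algorithm steps:
299 = 4 × 73 + 7
73 = 10 × 7 + 3
7 = 2 × 3 + 1
3 = 3 × 1 + 0
Continued fraction: [4; 10, 2, 3]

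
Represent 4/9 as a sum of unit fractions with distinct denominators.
1/3 + 1/9

Greedy algorithm:
4/9: ceiling(9/4) = 3, use 1/3
1/9: ceiling(9/1) = 9, use 1/9
Result: 4/9 = 1/3 + 1/9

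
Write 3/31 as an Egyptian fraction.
1/11 + 1/171 + 1/58311

Greedy algorithm:
3/31: ceiling(31/3) = 11, use 1/11
2/341: ceiling(341/2) = 171, use 1/171
1/58311: ceiling(58311/1) = 58311, use 1/58311
Result: 3/31 = 1/11 + 1/171 + 1/58311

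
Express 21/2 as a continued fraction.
[10; 2]

Euclidean algorithm steps:
21 = 10 × 2 + 1
2 = 2 × 1 + 0
Continued fraction: [10; 2]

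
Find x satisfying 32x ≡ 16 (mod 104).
x ≡ 7 (mod 13)

gcd(32, 104) = 8, which divides 16, so solutions exist.
Divide through by 8: 4x ≡ 2 (mod 13).
Find 4^(-1) mod 13 by the extended Euclidean algorithm:
13 = 3 × 4 + 1  ⟹  1 = (1)·13 + (-3)·4
So (-3)·4 ≡ 1 (mod 13), i.e. 4^(-1) ≡ -3 ≡ 10 (mod 13).
x ≡ 10 × 2 = 20 ≡ 7 (mod 13).
Check: 32 × 7 = 224 ≡ 16 (mod 104).
x ≡ 7 (mod 13), giving 8 solutions mod 104.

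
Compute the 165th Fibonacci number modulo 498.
2

Matrix identity: Q^n = [[F_(n+1), F_n], [F_n, F_(n-1)]] with Q = [[1,1],[1,0]].
n = 165 = 10100101₂. Square-and-multiply, entries mod 498:
Q^1 = [[1,1],[1,0]]
Q^2 = (Q^1)² = [[2,1],[1,1]]
Q^5 = (Q^2)²·Q = [[8,5],[5,3]]
Q^10 = (Q^5)² = [[89,55],[55,34]]
Q^20 = (Q^10)² = [[488,291],[291,197]]
Q^41 = (Q^20)²·Q = [[256,121],[121,135]]
Q^82 = (Q^41)² = [[497,1],[1,496]]
Q^165 = (Q^82)²·Q = [[497,2],[2,495]]
F_165 mod 498 = Q^165[0][1] = 2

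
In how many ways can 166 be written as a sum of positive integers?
189334822579

p(n) counts ways to write n as a sum of positive integers (order ignored).
Euler's pentagonal recurrence: p(k) = p(k-1) + p(k-2) - p(k-5) - p(k-7) + p(k-12) + p(k-15) - ... (offsets j(3j∓1)/2, signs ++--, p(0)=1, p(<0)=0).
DP table for k = 0..165: p(0)=1, p(1)=1, p(2)=2, p(3)=3, p(4)=5, p(5)=7, p(6)=11, p(7)=15, p(8)=22, p(9)=30, p(10)=42, p(11)=56, p(12)=77, p(13)=101, p(14)=135, p(15)=176, p(16)=231, p(17)=297, p(18)=385, p(19)=490, p(20)=627, p(21)=792, p(22)=1002, p(23)=1255, p(24)=1575, p(25)=1958, p(26)=2436, p(27)=3010, p(28)=3718, p(29)=4565, p(30)=5604, p(31)=6842, p(32)=8349, p(33)=10143, p(34)=12310, p(35)=14883, p(36)=17977, p(37)=21637, p(38)=26015, p(39)=31185, p(40)=37338, p(41)=44583, p(42)=53174, p(43)=63261, p(44)=75175, p(45)=89134, p(46)=105558, p(47)=124754, p(48)=147273, p(49)=173525, p(50)=204226, p(51)=239943, p(52)=281589, p(53)=329931, p(54)=386155, p(55)=451276, p(56)=526823, p(57)=614154, p(58)=715220, p(59)=831820, p(60)=966467, p(61)=1121505, p(62)=1300156, p(63)=1505499, p(64)=1741630, p(65)=2012558, p(66)=2323520, p(67)=2679689, p(68)=3087735, p(69)=3554345, p(70)=4087968, p(71)=4697205, p(72)=5392783, p(73)=6185689, p(74)=7089500, p(75)=8118264, p(76)=9289091, p(77)=10619863, p(78)=12132164, p(79)=13848650, p(80)=15796476, p(81)=18004327, p(82)=20506255, p(83)=23338469, p(84)=26543660, p(85)=30167357, p(86)=34262962, p(87)=38887673, p(88)=44108109, p(89)=49995925, p(90)=56634173, p(91)=64112359, p(92)=72533807, p(93)=82010177, p(94)=92669720, p(95)=104651419, p(96)=118114304, p(97)=133230930, p(98)=150198136, p(99)=169229875, p(100)=190569292, p(101)=214481126, p(102)=241265379, p(103)=271248950, p(104)=304801365, p(105)=342325709, p(106)=384276336, p(107)=431149389, p(108)=483502844, p(109)=541946240, p(110)=607163746, p(111)=679903203, p(112)=761002156, p(113)=851376628, p(114)=952050665, p(115)=1064144451, p(116)=1188908248, p(117)=1327710076, p(118)=1482074143, p(119)=1653668665, p(120)=1844349560, p(121)=2056148051, p(122)=2291320912, p(123)=2552338241, p(124)=2841940500, p(125)=3163127352, p(126)=3519222692, p(127)=3913864295, p(128)=4351078600, p(129)=4835271870, p(130)=5371315400, p(131)=5964539504, p(132)=6620830889, p(133)=7346629512, p(134)=8149040695, p(135)=9035836076, p(136)=10015581680, p(137)=11097645016, p(138)=12292341831, p(139)=13610949895, p(140)=15065878135, p(141)=16670689208, p(142)=18440293320, p(143)=20390982757, p(144)=22540654445, p(145)=24908858009, p(146)=27517052599, p(147)=30388671978, p(148)=33549419497, p(149)=37027355200, p(150)=40853235313, p(151)=45060624582, p(152)=49686288421, p(153)=54770336324, p(154)=60356673280, p(155)=66493182097, p(156)=73232243759, p(157)=80630964769, p(158)=88751778802, p(159)=97662728555, p(160)=107438159466, p(161)=118159068427, p(162)=129913904637, p(163)=142798995930, p(164)=156919475295, p(165)=172389800255.
Final step: p(166) = p(165) + p(164) - p(161) - p(159) + p(154) + p(151) - p(144) - p(140) + p(131) + p(126) - p(115) - p(109) + p(96) + p(89) - p(74) - p(66) + p(49) + p(40) - p(21) - p(11)
= 172389800255 + 156919475295 - 118159068427 - 97662728555 + 60356673280 + 45060624582 - 22540654445 - 15065878135 + 5964539504 + 3519222692 - 1064144451 - 541946240 + 118114304 + 49995925 - 7089500 - 2323520 + 173525 + 37338 - 792 - 56
= 189334822579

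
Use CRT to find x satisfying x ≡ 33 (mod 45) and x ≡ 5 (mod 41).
1563

Using Chinese Remainder Theorem:
M = 45 × 41 = 1845
M1 = 41, M2 = 45
y1 = 41^(-1) mod 45 = 11
y2 = 45^(-1) mod 41 = 31
x = (33×41×11 + 5×45×31) mod 1845 = 1563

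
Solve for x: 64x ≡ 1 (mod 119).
106

gcd(64, 119) = 1, so the inverse exists.
Extended Euclidean algorithm on (119, 64):
119 = 1 × 64 + 55  ⟹  55 = (1)·119 + (-1)·64
64 = 1 × 55 + 9  ⟹  9 = (-1)·119 + (2)·64
55 = 6 × 9 + 1  ⟹  1 = (7)·119 + (-13)·64
So (-13)·64 ≡ 1 (mod 119), i.e. 64^(-1) ≡ -13 ≡ 106 (mod 119).
Check: 64 × 106 = 6784 ≡ 1 (mod 119)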